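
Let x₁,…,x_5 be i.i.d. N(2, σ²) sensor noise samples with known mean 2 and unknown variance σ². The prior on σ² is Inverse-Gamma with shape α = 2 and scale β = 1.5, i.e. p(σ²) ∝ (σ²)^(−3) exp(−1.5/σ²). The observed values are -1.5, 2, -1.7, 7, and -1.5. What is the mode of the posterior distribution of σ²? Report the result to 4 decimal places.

σ̂²_MAP = 6.0173

Sum of squared deviations about the known mean: SS = (-1.5−2)² + (2−2)² + (-1.7−2)² + (7−2)² + (-1.5−2)² = 63.19.
The Normal likelihood contributes (σ²)^(−n/2) exp(−SS/(2σ²)), so the posterior is Inverse-Gamma(α + n/2, β + SS/2) = Inverse-Gamma(4.5, 33.095).
The mode of Inverse-Gamma(a, b) is b/(a+1) = 33.095/5.5 ≈ 6.0173.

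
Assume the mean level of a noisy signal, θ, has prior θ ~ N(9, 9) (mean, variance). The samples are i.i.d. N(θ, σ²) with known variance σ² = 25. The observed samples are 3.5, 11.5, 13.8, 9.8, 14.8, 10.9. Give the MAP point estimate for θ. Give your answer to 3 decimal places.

n = 6; x̄ = (3.5 + 11.5 + 13.8 + 9.8 + 14.8 + 10.9)/6 = 64.3/6 = 643/60 ≈ 10.7167.
For a Normal prior and Normal likelihood with known variance, the posterior is Normal; its mode equals its mean, the precision-weighted average.
Prior precision 1/σ₀² = 1/9; data precision n/σ² = 6/25 = 0.24.
θ̂ = ((1/9)·9 + 0.24·(643/60)) / (1/9 + 0.24) = 3.572/(79/225) = 8037/790 ≈ 10.173.

θ̂_MAP = 10.173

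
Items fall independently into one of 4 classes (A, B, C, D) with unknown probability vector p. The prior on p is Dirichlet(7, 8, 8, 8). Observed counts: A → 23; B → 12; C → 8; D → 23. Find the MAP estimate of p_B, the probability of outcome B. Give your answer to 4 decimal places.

MAP estimate of p_B = 0.2043

The posterior is Dirichlet(αᵢ + nᵢ) = Dirichlet(30, 20, 16, 31).
For a Dirichlet(a₁,…,a_K) with all aᵢ > 1, the mode has j-th component (aⱼ − 1)/(Σaᵢ − K).
Here Σaᵢ = 97 and K = 4, so p_B = (20 − 1)/(97 − 4) = 19/93 ≈ 0.2043.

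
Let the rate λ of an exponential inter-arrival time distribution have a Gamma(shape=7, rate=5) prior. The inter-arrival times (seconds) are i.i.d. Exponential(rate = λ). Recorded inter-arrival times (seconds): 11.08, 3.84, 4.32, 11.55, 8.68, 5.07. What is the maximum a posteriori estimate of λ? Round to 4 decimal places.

λ̂_MAP = 0.2422

The Exponential(rate=λ) likelihood is ∝ λ^n e^(−λΣtᵢ). Here n = 6 and Σtᵢ = 11.08 + 3.84 + 4.32 + 11.55 + 8.68 + 5.07 = 44.54.
Posterior ∝ λ^6e^(−5λ) · λ^6e^(−44.54λ) = λ^12e^(−49.54λ), i.e. Gamma(13, 49.54).
Mode = (a−1)/b = 12/49.54 ≈ 0.2422.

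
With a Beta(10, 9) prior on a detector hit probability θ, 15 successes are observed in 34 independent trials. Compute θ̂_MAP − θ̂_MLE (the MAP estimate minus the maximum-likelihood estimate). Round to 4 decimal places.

MAP − MLE = 0.0294

Posterior is Beta(25, 28); MAP = (25−1)/(53−2) = 24/51 ≈ 0.47059.
MLE ignores the prior: θ̂_MLE = k/n = 15/34 ≈ 0.44118.
Difference = 24/51 − 15/34 = 1/34 ≈ 0.0294.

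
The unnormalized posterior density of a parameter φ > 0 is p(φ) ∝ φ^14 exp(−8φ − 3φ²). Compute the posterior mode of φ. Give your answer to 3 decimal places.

φ̂_MAP = 1.000

ℓ'(φ) = 14/φ − 8 − 6φ. Setting this to zero and multiplying by φ: 6φ² + 8φ − 14 = 0.
φ = (−8 + √(8² + 4·6·14)) / (2·6) = (−8 + √400) / 12 = (−8 + 20)/12 = 1.
ℓ''(φ) = −14/φ² − 6 < 0, confirming a maximum.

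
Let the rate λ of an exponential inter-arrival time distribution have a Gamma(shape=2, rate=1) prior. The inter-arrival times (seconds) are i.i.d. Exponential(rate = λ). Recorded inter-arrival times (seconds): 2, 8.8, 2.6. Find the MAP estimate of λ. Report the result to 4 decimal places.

The Exponential(rate=λ) likelihood is ∝ λ^n e^(−λΣtᵢ). Here n = 3 and Σtᵢ = 2 + 8.8 + 2.6 = 13.4.
Posterior ∝ λe^(−1λ) · λ^3e^(−13.4λ) = λ^4e^(−14.4λ), i.e. Gamma(5, 14.4).
Mode = (a−1)/b = 4/14.4 ≈ 0.2778.

λ̂_MAP = 0.2778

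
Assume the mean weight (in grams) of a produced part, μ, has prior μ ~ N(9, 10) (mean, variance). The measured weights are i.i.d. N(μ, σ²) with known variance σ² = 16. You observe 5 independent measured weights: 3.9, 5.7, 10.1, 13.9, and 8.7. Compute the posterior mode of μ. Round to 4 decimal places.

n = 5; x̄ = (3.9 + 5.7 + 10.1 + 13.9 + 8.7)/5 = 42.3/5 = 8.46.
For a Normal prior and Normal likelihood with known variance, the posterior is Normal; its mode equals its mean, the precision-weighted average.
Prior precision 1/σ₀² = 1/10 = 0.1; data precision n/σ² = 5/16 = 0.3125.
μ̂ = (0.1·9 + 0.3125·8.46) / (0.1 + 0.3125) = 3.54375/0.4125 = 189/22 ≈ 8.5909.

μ̂_MAP = 8.5909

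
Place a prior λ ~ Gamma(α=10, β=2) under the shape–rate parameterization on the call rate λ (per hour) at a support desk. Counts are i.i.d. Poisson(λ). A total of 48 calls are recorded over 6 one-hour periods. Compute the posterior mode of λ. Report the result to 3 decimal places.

Σxᵢ = 48, n = 6.
Posterior ∝ λ^9e^(−2λ) · λ^48e^(−6λ) = λ^57e^(−8λ), i.e. Gamma(shape=58, rate=8).
The mode of a Gamma(a, b) with a ≥ 1 (shape–rate) is (a−1)/b = 57/8 ≈ 7.125.

λ̂_MAP = 7.125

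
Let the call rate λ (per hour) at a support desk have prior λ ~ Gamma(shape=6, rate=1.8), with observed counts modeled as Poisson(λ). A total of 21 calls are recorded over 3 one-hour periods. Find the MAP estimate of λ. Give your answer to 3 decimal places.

Σxᵢ = 21, n = 3.
Posterior ∝ λ^5e^(−1.8λ) · λ^21e^(−3λ) = λ^26e^(−4.8λ), i.e. Gamma(shape=27, rate=4.8).
The mode of a Gamma(a, b) with a ≥ 1 (shape–rate) is (a−1)/b = 26/4.8 ≈ 5.417.

λ̂_MAP = 5.417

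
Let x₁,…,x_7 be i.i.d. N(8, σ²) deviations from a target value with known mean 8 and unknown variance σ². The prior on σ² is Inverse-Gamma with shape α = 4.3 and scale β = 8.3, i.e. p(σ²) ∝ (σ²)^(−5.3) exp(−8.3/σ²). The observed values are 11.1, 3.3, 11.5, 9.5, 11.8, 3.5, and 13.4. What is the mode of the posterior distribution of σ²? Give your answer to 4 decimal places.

Sum of squared deviations about the known mean: SS = (11.1−8)² + (3.3−8)² + (11.5−8)² + (9.5−8)² + (11.8−8)² + (3.5−8)² + (13.4−8)² = 110.05.
The Normal likelihood contributes (σ²)^(−n/2) exp(−SS/(2σ²)), so the posterior is Inverse-Gamma(α + n/2, β + SS/2) = Inverse-Gamma(7.8, 63.325).
The mode of Inverse-Gamma(a, b) is b/(a+1) = 63.325/8.8 ≈ 7.1960.

σ̂²_MAP = 7.1960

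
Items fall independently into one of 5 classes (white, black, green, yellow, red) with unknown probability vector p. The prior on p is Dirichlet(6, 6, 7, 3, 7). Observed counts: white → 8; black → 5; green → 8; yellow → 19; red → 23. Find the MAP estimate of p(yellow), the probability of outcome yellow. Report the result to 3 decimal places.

MAP estimate of p(yellow) = 0.241

The posterior is Dirichlet(αᵢ + nᵢ) = Dirichlet(14, 11, 15, 22, 30).
For a Dirichlet(a₁,…,a_K) with all aᵢ > 1, the mode has j-th component (aⱼ − 1)/(Σaᵢ − K).
Here Σaᵢ = 92 and K = 5, so p(yellow) = (22 − 1)/(92 − 5) = 21/87 ≈ 0.241.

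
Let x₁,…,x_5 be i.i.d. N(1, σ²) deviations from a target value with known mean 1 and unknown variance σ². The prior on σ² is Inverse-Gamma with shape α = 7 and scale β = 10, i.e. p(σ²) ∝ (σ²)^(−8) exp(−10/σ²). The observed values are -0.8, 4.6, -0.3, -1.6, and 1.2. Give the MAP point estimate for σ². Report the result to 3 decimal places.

Sum of squared deviations about the known mean: SS = (-0.8−1)² + (4.6−1)² + (-0.3−1)² + (-1.6−1)² + (1.2−1)² = 24.69.
The Normal likelihood contributes (σ²)^(−n/2) exp(−SS/(2σ²)), so the posterior is Inverse-Gamma(α + n/2, β + SS/2) = Inverse-Gamma(9.5, 22.345).
The mode of Inverse-Gamma(a, b) is b/(a+1) = 22.345/10.5 ≈ 2.128.

σ̂²_MAP = 2.128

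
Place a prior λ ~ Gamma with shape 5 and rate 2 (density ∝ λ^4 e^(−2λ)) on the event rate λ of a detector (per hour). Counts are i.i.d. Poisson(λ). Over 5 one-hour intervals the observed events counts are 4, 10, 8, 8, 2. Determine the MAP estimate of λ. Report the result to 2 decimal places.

λ̂_MAP = 5.14

Σxᵢ = 4+10+8+8+2 = 32, with n = 5.
Posterior ∝ λ^4e^(−2λ) · λ^32e^(−5λ) = λ^36e^(−7λ), i.e. Gamma(shape=37, rate=7).
The mode of a Gamma(a, b) with a ≥ 1 (shape–rate) is (a−1)/b = 36/7 ≈ 5.14.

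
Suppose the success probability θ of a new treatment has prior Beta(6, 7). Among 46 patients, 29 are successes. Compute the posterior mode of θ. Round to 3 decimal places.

θ̂_MAP = 0.596

Prior: Beta(6, 7).
Data: 29 successes in 46 trials. The binomial likelihood contributes θ^29(1−θ)^17, so the posterior is Beta(6+29, 7+17) = Beta(35, 24).
For Beta(a, b) with a, b > 1 the mode is (a−1)/(a+b−2) = 34/57 ≈ 0.596.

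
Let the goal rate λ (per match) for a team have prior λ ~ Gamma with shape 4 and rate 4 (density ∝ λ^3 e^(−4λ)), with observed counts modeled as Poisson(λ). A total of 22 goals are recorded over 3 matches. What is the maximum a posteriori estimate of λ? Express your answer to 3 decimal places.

Σxᵢ = 22, n = 3.
Posterior ∝ λ^3e^(−4λ) · λ^22e^(−3λ) = λ^25e^(−7λ), i.e. Gamma(shape=26, rate=7).
The mode of a Gamma(a, b) with a ≥ 1 (shape–rate) is (a−1)/b = 25/7 ≈ 3.571.

λ̂_MAP = 3.571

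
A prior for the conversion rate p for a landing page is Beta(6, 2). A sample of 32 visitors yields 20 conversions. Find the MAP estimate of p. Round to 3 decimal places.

p̂_MAP = 0.658

Prior: Beta(6, 2).
Data: 20 successes in 32 trials. The binomial likelihood contributes p^20(1−p)^12, so the posterior is Beta(6+20, 2+12) = Beta(26, 14).
For Beta(a, b) with a, b > 1 the mode is (a−1)/(a+b−2) = 25/38 ≈ 0.658.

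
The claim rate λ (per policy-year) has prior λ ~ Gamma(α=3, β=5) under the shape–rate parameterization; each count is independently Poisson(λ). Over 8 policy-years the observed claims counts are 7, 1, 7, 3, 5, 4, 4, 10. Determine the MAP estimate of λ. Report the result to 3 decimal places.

λ̂_MAP = 3.308

Σxᵢ = 7+1+7+3+5+4+4+10 = 41, with n = 8.
Posterior ∝ λ^2e^(−5λ) · λ^41e^(−8λ) = λ^43e^(−13λ), i.e. Gamma(shape=44, rate=13).
The mode of a Gamma(a, b) with a ≥ 1 (shape–rate) is (a−1)/b = 43/13 ≈ 3.308.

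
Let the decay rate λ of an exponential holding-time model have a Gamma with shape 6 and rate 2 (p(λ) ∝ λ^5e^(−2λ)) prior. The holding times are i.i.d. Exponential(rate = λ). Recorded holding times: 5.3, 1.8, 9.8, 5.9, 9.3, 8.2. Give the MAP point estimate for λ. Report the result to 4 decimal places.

λ̂_MAP = 0.2600

The Exponential(rate=λ) likelihood is ∝ λ^n e^(−λΣtᵢ). Here n = 6 and Σtᵢ = 5.3 + 1.8 + 9.8 + 5.9 + 9.3 + 8.2 = 40.3.
Posterior ∝ λ^5e^(−2λ) · λ^6e^(−40.3λ) = λ^11e^(−42.3λ), i.e. Gamma(12, 42.3).
Mode = (a−1)/b = 11/42.3 ≈ 0.2600.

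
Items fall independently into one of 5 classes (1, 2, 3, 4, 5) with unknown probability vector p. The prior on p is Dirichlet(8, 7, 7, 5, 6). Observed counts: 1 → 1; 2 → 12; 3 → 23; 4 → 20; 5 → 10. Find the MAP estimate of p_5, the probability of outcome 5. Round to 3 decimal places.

MAP estimate: 0.160

The posterior is Dirichlet(αᵢ + nᵢ) = Dirichlet(9, 19, 30, 25, 16).
For a Dirichlet(a₁,…,a_K) with all aᵢ > 1, the mode has j-th component (aⱼ − 1)/(Σaᵢ − K).
Here Σaᵢ = 99 and K = 5, so p_5 = (16 − 1)/(99 − 5) = 15/94 ≈ 0.160.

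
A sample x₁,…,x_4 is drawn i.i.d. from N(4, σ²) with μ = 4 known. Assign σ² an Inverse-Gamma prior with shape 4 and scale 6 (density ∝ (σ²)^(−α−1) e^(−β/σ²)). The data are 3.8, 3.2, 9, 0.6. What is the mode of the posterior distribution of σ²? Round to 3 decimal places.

Sum of squared deviations about the known mean: SS = (3.8−4)² + (3.2−4)² + (9−4)² + (0.6−4)² = 37.24.
The Normal likelihood contributes (σ²)^(−n/2) exp(−SS/(2σ²)), so the posterior is Inverse-Gamma(α + n/2, β + SS/2) = Inverse-Gamma(6, 24.62).
The mode of Inverse-Gamma(a, b) is b/(a+1) = 24.62/7 ≈ 3.517.

σ̂²_MAP = 3.517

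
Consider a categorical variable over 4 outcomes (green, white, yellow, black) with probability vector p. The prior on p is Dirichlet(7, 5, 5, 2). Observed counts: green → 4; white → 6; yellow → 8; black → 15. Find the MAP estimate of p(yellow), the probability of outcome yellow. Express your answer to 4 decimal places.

The posterior is Dirichlet(αᵢ + nᵢ) = Dirichlet(11, 11, 13, 17).
For a Dirichlet(a₁,…,a_K) with all aᵢ > 1, the mode has j-th component (aⱼ − 1)/(Σaᵢ − K).
Here Σaᵢ = 52 and K = 4, so p(yellow) = (13 − 1)/(52 − 4) = 12/48 ≈ 0.2500.

MAP estimate of p(yellow) = 0.2500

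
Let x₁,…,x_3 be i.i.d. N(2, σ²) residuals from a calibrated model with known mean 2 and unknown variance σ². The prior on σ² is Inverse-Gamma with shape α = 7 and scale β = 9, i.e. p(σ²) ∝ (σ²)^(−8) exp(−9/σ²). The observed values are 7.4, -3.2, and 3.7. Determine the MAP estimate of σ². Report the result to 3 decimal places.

σ̂²_MAP = 4.057

Sum of squared deviations about the known mean: SS = (7.4−2)² + (-3.2−2)² + (3.7−2)² = 59.09.
The Normal likelihood contributes (σ²)^(−n/2) exp(−SS/(2σ²)), so the posterior is Inverse-Gamma(α + n/2, β + SS/2) = Inverse-Gamma(8.5, 38.545).
The mode of Inverse-Gamma(a, b) is b/(a+1) = 38.545/9.5 ≈ 4.057.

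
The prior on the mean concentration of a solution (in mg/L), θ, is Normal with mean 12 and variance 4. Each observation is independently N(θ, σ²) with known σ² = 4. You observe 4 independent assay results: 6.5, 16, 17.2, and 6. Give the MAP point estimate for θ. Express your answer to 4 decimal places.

n = 4; x̄ = (6.5 + 16 + 17.2 + 6)/4 = 45.7/4 = 11.425.
For a Normal prior and Normal likelihood with known variance, the posterior is Normal; its mode equals its mean, the precision-weighted average.
Prior precision 1/σ₀² = 1/4 = 0.25; data precision n/σ² = 4/4 = 1.
θ̂ = (0.25·12 + 1·11.425) / (0.25 + 1) = 14.425/1.25 = 11.5400.

θ̂_MAP = 11.5400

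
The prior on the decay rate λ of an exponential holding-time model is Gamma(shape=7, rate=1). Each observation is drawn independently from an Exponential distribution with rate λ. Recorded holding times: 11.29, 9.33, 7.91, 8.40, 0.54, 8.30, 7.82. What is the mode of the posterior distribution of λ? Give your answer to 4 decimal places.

λ̂_MAP = 0.2381

The Exponential(rate=λ) likelihood is ∝ λ^n e^(−λΣtᵢ). Here n = 7 and Σtᵢ = 11.29 + 9.33 + 7.91 + 8.40 + 0.54 + 8.30 + 7.82 = 53.59.
Posterior ∝ λ^6e^(−1λ) · λ^7e^(−53.59λ) = λ^13e^(−54.59λ), i.e. Gamma(14, 54.59).
Mode = (a−1)/b = 13/54.59 ≈ 0.2381.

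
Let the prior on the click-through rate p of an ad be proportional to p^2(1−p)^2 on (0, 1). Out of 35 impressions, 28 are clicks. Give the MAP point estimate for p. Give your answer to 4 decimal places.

The prior density ∝ p^2(1−p)^2 is the kernel of Beta(3, 3).
Data: 28 successes in 35 trials. The binomial likelihood contributes p^28(1−p)^7, so the posterior is Beta(3+28, 3+7) = Beta(31, 10).
For Beta(a, b) with a, b > 1 the mode is (a−1)/(a+b−2) = 30/39 ≈ 0.7692.

p̂_MAP = 0.7692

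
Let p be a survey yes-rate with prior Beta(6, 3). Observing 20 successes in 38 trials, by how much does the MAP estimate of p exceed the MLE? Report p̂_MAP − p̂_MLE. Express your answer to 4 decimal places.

MAP − MLE = 0.0292

Posterior is Beta(26, 21); MAP = (26−1)/(47−2) = 25/45 ≈ 0.55556.
MLE ignores the prior: p̂_MLE = k/n = 20/38 ≈ 0.52632.
Difference = 25/45 − 20/38 = 5/171 ≈ 0.0292.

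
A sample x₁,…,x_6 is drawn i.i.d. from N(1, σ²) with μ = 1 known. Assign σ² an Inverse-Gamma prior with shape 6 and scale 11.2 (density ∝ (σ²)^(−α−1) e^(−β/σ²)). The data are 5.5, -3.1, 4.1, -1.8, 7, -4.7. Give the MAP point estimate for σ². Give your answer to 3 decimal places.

σ̂²_MAP = 7.270

Sum of squared deviations about the known mean: SS = (5.5−1)² + (-3.1−1)² + (4.1−1)² + (-1.8−1)² + (7−1)² + (-4.7−1)² = 123.
The Normal likelihood contributes (σ²)^(−n/2) exp(−SS/(2σ²)), so the posterior is Inverse-Gamma(α + n/2, β + SS/2) = Inverse-Gamma(9, 72.7).
The mode of Inverse-Gamma(a, b) is b/(a+1) = 72.7/10 ≈ 7.270.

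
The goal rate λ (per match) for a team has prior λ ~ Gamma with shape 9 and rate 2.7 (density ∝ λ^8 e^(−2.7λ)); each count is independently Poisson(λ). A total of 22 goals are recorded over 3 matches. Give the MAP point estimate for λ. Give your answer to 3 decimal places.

Σxᵢ = 22, n = 3.
Posterior ∝ λ^8e^(−2.7λ) · λ^22e^(−3λ) = λ^30e^(−5.7λ), i.e. Gamma(shape=31, rate=5.7).
The mode of a Gamma(a, b) with a ≥ 1 (shape–rate) is (a−1)/b = 30/5.7 ≈ 5.263.

λ̂_MAP = 5.263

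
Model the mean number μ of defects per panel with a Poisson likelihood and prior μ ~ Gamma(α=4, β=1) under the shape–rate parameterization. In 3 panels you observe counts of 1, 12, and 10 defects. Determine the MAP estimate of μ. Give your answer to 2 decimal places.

Σxᵢ = 1+12+10 = 23, with n = 3.
Posterior ∝ μ^3e^(−1μ) · μ^23e^(−3μ) = μ^26e^(−4μ), i.e. Gamma(shape=27, rate=4).
The mode of a Gamma(a, b) with a ≥ 1 (shape–rate) is (a−1)/b = 26/4 ≈ 6.50.

μ̂_MAP = 6.50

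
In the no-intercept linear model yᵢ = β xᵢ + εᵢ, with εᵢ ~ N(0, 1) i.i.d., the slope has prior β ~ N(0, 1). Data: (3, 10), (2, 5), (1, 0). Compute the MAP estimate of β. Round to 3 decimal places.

log p(β | y) = −Σ(yᵢ − βxᵢ)²/(2·1) − β²/(2·1) + const.
Setting the derivative to zero: Σxᵢ(yᵢ − βxᵢ)/1 − β/1 = 0, so β = Σxᵢyᵢ / (Σxᵢ² + σ²/τ²).
Σxᵢyᵢ = 3·10 + 2·5 + 1·0 = 40; Σxᵢ² = 14; σ²/τ² = 1.
β̂_MAP = 40 / (14 + 1) = 40/15 ≈ 2.667.

β̂_MAP = 2.667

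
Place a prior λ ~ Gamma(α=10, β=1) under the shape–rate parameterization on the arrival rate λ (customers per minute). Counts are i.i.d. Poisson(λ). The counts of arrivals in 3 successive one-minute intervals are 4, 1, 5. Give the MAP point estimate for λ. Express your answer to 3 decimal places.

λ̂_MAP = 4.750

Σxᵢ = 4+1+5 = 10, with n = 3.
Posterior ∝ λ^9e^(−1λ) · λ^10e^(−3λ) = λ^19e^(−4λ), i.e. Gamma(shape=20, rate=4).
The mode of a Gamma(a, b) with a ≥ 1 (shape–rate) is (a−1)/b = 19/4 ≈ 4.750.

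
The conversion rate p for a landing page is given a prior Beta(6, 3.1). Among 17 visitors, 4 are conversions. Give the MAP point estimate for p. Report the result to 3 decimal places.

Prior: Beta(6, 3.1).
Data: 4 successes in 17 trials. The binomial likelihood contributes p^4(1−p)^13, so the posterior is Beta(6+4, 3.1+13) = Beta(10, 16.1).
For Beta(a, b) with a, b > 1 the mode is (a−1)/(a+b−2) = 9/24.1 ≈ 0.373.

p̂_MAP = 0.373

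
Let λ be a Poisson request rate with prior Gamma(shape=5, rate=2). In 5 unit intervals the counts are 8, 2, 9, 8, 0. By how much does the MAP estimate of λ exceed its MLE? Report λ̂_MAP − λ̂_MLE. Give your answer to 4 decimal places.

MAP − MLE = -0.9714

Σxᵢ = 27. Posterior is Gamma(32, 7); MAP = (32−1)/7 = 31/7 ≈ 4.42857.
MLE = x̄ = 27/5 ≈ 5.40000.
Difference = 31/7 − 27/5 = -34/35 ≈ -0.9714.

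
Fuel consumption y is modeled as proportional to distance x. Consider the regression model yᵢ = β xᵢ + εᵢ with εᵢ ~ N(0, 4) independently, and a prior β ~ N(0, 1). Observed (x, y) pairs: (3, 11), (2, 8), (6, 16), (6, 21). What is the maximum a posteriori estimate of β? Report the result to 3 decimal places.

β̂_MAP = 3.045

log p(β | y) = −Σ(yᵢ − βxᵢ)²/(2·4) − β²/(2·1) + const.
Setting the derivative to zero: Σxᵢ(yᵢ − βxᵢ)/4 − β/1 = 0, so β = Σxᵢyᵢ / (Σxᵢ² + σ²/τ²).
Σxᵢyᵢ = 3·11 + 2·8 + 6·16 + 6·21 = 271; Σxᵢ² = 85; σ²/τ² = 4.
β̂_MAP = 271 / (85 + 4) = 271/89 ≈ 3.045.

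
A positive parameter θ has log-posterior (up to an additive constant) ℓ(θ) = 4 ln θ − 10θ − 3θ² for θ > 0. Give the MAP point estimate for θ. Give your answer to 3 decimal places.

θ̂_MAP = 0.333

ℓ'(θ) = 4/θ − 10 − 6θ. Setting this to zero and multiplying by θ: 6θ² + 10θ − 4 = 0.
θ = (−10 + √(10² + 4·6·4)) / (2·6) = (−10 + √196) / 12 = (−10 + 14)/12 = 1/3.
ℓ''(θ) = −4/θ² − 6 < 0, confirming a maximum.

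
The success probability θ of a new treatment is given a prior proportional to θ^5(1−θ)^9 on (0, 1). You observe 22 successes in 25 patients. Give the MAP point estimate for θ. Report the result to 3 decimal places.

The prior density ∝ θ^5(1−θ)^9 is the kernel of Beta(6, 10).
Data: 22 successes in 25 trials. The binomial likelihood contributes θ^22(1−θ)^3, so the posterior is Beta(6+22, 10+3) = Beta(28, 13).
For Beta(a, b) with a, b > 1 the mode is (a−1)/(a+b−2) = 27/39 ≈ 0.692.

θ̂_MAP = 0.692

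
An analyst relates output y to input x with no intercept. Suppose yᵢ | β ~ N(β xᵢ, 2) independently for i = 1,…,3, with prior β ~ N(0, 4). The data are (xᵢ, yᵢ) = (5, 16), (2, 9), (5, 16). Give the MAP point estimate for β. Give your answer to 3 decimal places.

β̂_MAP = 3.266

log p(β | y) = −Σ(yᵢ − βxᵢ)²/(2·2) − β²/(2·4) + const.
Setting the derivative to zero: Σxᵢ(yᵢ − βxᵢ)/2 − β/4 = 0, so β = Σxᵢyᵢ / (Σxᵢ² + σ²/τ²).
Σxᵢyᵢ = 5·16 + 2·9 + 5·16 = 178; Σxᵢ² = 54; σ²/τ² = 0.5.
β̂_MAP = 178 / (54 + 0.5) = 178/54.5 ≈ 3.266.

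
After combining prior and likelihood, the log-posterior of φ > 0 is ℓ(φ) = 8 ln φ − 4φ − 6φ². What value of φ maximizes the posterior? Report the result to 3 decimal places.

ℓ'(φ) = 8/φ − 4 − 12φ. Setting this to zero and multiplying by φ: 12φ² + 4φ − 8 = 0.
φ = (−4 + √(4² + 4·12·8)) / (2·12) = (−4 + √400) / 24 = (−4 + 20)/24 = 2/3.
ℓ''(φ) = −8/φ² − 12 < 0, confirming a maximum.

φ̂_MAP = 0.667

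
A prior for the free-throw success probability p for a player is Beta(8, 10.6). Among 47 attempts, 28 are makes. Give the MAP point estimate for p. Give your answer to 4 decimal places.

Prior: Beta(8, 10.6).
Data: 28 successes in 47 trials. The binomial likelihood contributes p^28(1−p)^19, so the posterior is Beta(8+28, 10.6+19) = Beta(36, 29.6).
For Beta(a, b) with a, b > 1 the mode is (a−1)/(a+b−2) = 35/63.6 ≈ 0.5503.

p̂_MAP = 0.5503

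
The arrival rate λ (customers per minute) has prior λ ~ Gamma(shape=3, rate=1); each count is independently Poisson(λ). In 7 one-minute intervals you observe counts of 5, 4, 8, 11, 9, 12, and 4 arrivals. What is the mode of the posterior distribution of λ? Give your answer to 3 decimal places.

Σxᵢ = 5+4+8+11+9+12+4 = 53, with n = 7.
Posterior ∝ λ^2e^(−1λ) · λ^53e^(−7λ) = λ^55e^(−8λ), i.e. Gamma(shape=56, rate=8).
The mode of a Gamma(a, b) with a ≥ 1 (shape–rate) is (a−1)/b = 55/8 ≈ 6.875.

λ̂_MAP = 6.875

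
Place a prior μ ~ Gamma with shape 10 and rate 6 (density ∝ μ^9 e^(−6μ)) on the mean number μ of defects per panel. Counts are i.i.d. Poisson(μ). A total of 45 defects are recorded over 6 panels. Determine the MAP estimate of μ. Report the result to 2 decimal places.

Σxᵢ = 45, n = 6.
Posterior ∝ μ^9e^(−6μ) · μ^45e^(−6μ) = μ^54e^(−12μ), i.e. Gamma(shape=55, rate=12).
The mode of a Gamma(a, b) with a ≥ 1 (shape–rate) is (a−1)/b = 54/12 ≈ 4.50.

μ̂_MAP = 4.50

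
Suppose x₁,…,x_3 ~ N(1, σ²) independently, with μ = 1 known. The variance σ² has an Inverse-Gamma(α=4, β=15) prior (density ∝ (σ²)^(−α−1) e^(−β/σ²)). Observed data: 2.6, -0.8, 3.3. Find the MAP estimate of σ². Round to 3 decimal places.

σ̂²_MAP = 3.161

Sum of squared deviations about the known mean: SS = (2.6−1)² + (-0.8−1)² + (3.3−1)² = 11.09.
The Normal likelihood contributes (σ²)^(−n/2) exp(−SS/(2σ²)), so the posterior is Inverse-Gamma(α + n/2, β + SS/2) = Inverse-Gamma(5.5, 20.545).
The mode of Inverse-Gamma(a, b) is b/(a+1) = 20.545/6.5 ≈ 3.161.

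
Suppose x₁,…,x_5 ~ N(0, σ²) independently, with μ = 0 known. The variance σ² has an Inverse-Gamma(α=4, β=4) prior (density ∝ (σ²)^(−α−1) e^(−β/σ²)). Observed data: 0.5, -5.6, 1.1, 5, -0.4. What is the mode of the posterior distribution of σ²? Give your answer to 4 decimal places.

Sum of squared deviations about the known mean: SS = (0.5−0)² + (-5.6−0)² + (1.1−0)² + (5−0)² + (-0.4−0)² = 57.98.
The Normal likelihood contributes (σ²)^(−n/2) exp(−SS/(2σ²)), so the posterior is Inverse-Gamma(α + n/2, β + SS/2) = Inverse-Gamma(6.5, 32.99).
The mode of Inverse-Gamma(a, b) is b/(a+1) = 32.99/7.5 ≈ 4.3987.

σ̂²_MAP = 4.3987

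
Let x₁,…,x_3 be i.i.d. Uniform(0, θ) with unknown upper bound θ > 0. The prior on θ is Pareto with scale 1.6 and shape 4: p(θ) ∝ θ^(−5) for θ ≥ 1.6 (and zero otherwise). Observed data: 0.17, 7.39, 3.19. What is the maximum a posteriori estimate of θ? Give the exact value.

θ̂_MAP = 7.39

The Uniform(0, θ) likelihood is θ^(−n) for θ ≥ max(xᵢ), zero otherwise. Here max(xᵢ) = 7.39.
Posterior ∝ θ^(−5) · θ^(−3) = θ^(−8) on θ ≥ max(1.6, 7.39) = 7.39.
This density is strictly decreasing in θ, so the posterior mode lies at the lower boundary of the support.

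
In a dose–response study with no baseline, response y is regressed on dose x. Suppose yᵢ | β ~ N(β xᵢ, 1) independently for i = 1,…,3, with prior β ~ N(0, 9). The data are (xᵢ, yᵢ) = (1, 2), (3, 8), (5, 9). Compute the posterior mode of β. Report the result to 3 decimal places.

β̂_MAP = 2.022

log p(β | y) = −Σ(yᵢ − βxᵢ)²/(2·1) − β²/(2·9) + const.
Setting the derivative to zero: Σxᵢ(yᵢ − βxᵢ)/1 − β/9 = 0, so β = Σxᵢyᵢ / (Σxᵢ² + σ²/τ²).
Σxᵢyᵢ = 1·2 + 3·8 + 5·9 = 71; Σxᵢ² = 35; σ²/τ² = 1/9.
β̂_MAP = 71 / (35 + 1/9) = 71/(316/9) = 639/316 ≈ 2.022.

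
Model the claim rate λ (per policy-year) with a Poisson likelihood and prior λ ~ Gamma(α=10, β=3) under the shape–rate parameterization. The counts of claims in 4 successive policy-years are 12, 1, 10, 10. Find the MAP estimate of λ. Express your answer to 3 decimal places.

Σxᵢ = 12+1+10+10 = 33, with n = 4.
Posterior ∝ λ^9e^(−3λ) · λ^33e^(−4λ) = λ^42e^(−7λ), i.e. Gamma(shape=43, rate=7).
The mode of a Gamma(a, b) with a ≥ 1 (shape–rate) is (a−1)/b = 42/7 ≈ 6.000.

λ̂_MAP = 6.000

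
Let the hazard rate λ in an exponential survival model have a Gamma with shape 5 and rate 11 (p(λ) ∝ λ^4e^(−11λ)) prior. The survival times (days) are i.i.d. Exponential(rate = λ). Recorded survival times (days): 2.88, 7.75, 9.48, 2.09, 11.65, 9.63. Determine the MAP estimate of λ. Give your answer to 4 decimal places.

λ̂_MAP = 0.1836

The Exponential(rate=λ) likelihood is ∝ λ^n e^(−λΣtᵢ). Here n = 6 and Σtᵢ = 2.88 + 7.75 + 9.48 + 2.09 + 11.65 + 9.63 = 43.48.
Posterior ∝ λ^4e^(−11λ) · λ^6e^(−43.48λ) = λ^10e^(−54.48λ), i.e. Gamma(11, 54.48).
Mode = (a−1)/b = 10/54.48 ≈ 0.1836.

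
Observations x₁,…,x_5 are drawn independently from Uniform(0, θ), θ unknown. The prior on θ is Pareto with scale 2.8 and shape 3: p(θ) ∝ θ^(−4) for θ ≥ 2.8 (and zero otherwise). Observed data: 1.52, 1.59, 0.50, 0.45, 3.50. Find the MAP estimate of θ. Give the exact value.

θ̂_MAP = 3.50

The Uniform(0, θ) likelihood is θ^(−n) for θ ≥ max(xᵢ), zero otherwise. Here max(xᵢ) = 3.50.
Posterior ∝ θ^(−4) · θ^(−5) = θ^(−9) on θ ≥ max(2.8, 3.50) = 3.50.
This density is strictly decreasing in θ, so the posterior mode lies at the lower boundary of the support.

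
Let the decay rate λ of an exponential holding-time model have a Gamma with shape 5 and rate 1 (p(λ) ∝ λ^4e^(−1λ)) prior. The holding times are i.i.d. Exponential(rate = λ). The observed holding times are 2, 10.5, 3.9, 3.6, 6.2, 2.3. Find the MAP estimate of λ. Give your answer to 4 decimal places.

The Exponential(rate=λ) likelihood is ∝ λ^n e^(−λΣtᵢ). Here n = 6 and Σtᵢ = 2 + 10.5 + 3.9 + 3.6 + 6.2 + 2.3 = 28.5.
Posterior ∝ λ^4e^(−1λ) · λ^6e^(−28.5λ) = λ^10e^(−29.5λ), i.e. Gamma(11, 29.5).
Mode = (a−1)/b = 10/29.5 ≈ 0.3390.

λ̂_MAP = 0.3390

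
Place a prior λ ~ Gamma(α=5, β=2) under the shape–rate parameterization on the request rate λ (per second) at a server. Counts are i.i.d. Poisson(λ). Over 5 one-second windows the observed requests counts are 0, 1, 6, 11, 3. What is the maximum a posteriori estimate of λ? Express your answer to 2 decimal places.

λ̂_MAP = 3.57

Σxᵢ = 0+1+6+11+3 = 21, with n = 5.
Posterior ∝ λ^4e^(−2λ) · λ^21e^(−5λ) = λ^25e^(−7λ), i.e. Gamma(shape=26, rate=7).
The mode of a Gamma(a, b) with a ≥ 1 (shape–rate) is (a−1)/b = 25/7 ≈ 3.57.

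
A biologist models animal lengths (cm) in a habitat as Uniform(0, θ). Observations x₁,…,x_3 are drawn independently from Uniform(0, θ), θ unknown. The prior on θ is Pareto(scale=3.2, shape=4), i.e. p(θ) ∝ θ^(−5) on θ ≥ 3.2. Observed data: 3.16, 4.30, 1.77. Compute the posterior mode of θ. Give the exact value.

The Uniform(0, θ) likelihood is θ^(−n) for θ ≥ max(xᵢ), zero otherwise. Here max(xᵢ) = 4.30.
Posterior ∝ θ^(−5) · θ^(−3) = θ^(−8) on θ ≥ max(3.2, 4.30) = 4.30.
This density is strictly decreasing in θ, so the posterior mode lies at the lower boundary of the support.

θ̂_MAP = 4.30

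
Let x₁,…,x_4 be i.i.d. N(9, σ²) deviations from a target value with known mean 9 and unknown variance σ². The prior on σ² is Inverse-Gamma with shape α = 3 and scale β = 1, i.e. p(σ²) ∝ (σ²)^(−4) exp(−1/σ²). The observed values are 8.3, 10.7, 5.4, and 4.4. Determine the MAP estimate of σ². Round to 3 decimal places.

σ̂²_MAP = 3.292

Sum of squared deviations about the known mean: SS = (8.3−9)² + (10.7−9)² + (5.4−9)² + (4.4−9)² = 37.5.
The Normal likelihood contributes (σ²)^(−n/2) exp(−SS/(2σ²)), so the posterior is Inverse-Gamma(α + n/2, β + SS/2) = Inverse-Gamma(5, 19.75).
The mode of Inverse-Gamma(a, b) is b/(a+1) = 19.75/6 ≈ 3.292.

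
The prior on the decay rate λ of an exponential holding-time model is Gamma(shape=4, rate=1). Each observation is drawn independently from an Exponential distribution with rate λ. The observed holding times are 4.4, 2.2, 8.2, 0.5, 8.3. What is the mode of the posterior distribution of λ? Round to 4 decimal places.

λ̂_MAP = 0.3252

The Exponential(rate=λ) likelihood is ∝ λ^n e^(−λΣtᵢ). Here n = 5 and Σtᵢ = 4.4 + 2.2 + 8.2 + 0.5 + 8.3 = 23.6.
Posterior ∝ λ^3e^(−1λ) · λ^5e^(−23.6λ) = λ^8e^(−24.6λ), i.e. Gamma(9, 24.6).
Mode = (a−1)/b = 8/24.6 ≈ 0.3252.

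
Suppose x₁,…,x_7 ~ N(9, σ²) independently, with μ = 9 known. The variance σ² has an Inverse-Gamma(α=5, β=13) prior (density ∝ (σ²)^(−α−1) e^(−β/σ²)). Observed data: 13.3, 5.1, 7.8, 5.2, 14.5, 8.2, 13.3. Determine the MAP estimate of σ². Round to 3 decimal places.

σ̂²_MAP = 6.577

Sum of squared deviations about the known mean: SS = (13.3−9)² + (5.1−9)² + (7.8−9)² + (5.2−9)² + (14.5−9)² + (8.2−9)² + (13.3−9)² = 98.96.
The Normal likelihood contributes (σ²)^(−n/2) exp(−SS/(2σ²)), so the posterior is Inverse-Gamma(α + n/2, β + SS/2) = Inverse-Gamma(8.5, 62.48).
The mode of Inverse-Gamma(a, b) is b/(a+1) = 62.48/9.5 ≈ 6.577.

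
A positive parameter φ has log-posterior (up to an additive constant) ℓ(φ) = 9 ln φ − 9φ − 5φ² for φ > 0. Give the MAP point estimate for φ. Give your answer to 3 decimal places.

φ̂_MAP = 0.600

ℓ'(φ) = 9/φ − 9 − 10φ. Setting this to zero and multiplying by φ: 10φ² + 9φ − 9 = 0.
φ = (−9 + √(9² + 4·10·9)) / (2·10) = (−9 + √441) / 20 = (−9 + 21)/20 = 3/5.
ℓ''(φ) = −9/φ² − 10 < 0, confirming a maximum.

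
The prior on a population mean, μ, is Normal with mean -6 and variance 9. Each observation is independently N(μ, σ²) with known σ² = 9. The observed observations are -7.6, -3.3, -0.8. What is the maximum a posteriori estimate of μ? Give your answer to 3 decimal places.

μ̂_MAP = -4.425

n = 3; x̄ = ((-7.6) + (-3.3) + (-0.8))/3 = -11.7/3 = -3.9.
For a Normal prior and Normal likelihood with known variance, the posterior is Normal; its mode equals its mean, the precision-weighted average.
Prior precision 1/σ₀² = 1/9; data precision n/σ² = 3/9 = 1/3.
μ̂ = ((1/9)·(-6) + (1/3)·(-3.9)) / (1/9 + 1/3) = (-59/30)/(4/9) = -4.425.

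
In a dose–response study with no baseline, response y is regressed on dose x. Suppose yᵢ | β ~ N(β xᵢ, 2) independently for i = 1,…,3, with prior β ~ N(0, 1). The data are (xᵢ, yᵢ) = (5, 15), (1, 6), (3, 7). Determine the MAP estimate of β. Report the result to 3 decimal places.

β̂_MAP = 2.757

log p(β | y) = −Σ(yᵢ − βxᵢ)²/(2·2) − β²/(2·1) + const.
Setting the derivative to zero: Σxᵢ(yᵢ − βxᵢ)/2 − β/1 = 0, so β = Σxᵢyᵢ / (Σxᵢ² + σ²/τ²).
Σxᵢyᵢ = 5·15 + 1·6 + 3·7 = 102; Σxᵢ² = 35; σ²/τ² = 2.
β̂_MAP = 102 / (35 + 2) = 102/37 ≈ 2.757.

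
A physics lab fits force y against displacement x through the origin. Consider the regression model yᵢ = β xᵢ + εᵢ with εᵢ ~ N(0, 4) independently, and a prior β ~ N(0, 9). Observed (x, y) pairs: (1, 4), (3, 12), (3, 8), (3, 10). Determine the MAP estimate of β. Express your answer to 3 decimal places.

β̂_MAP = 3.305

log p(β | y) = −Σ(yᵢ − βxᵢ)²/(2·4) − β²/(2·9) + const.
Setting the derivative to zero: Σxᵢ(yᵢ − βxᵢ)/4 − β/9 = 0, so β = Σxᵢyᵢ / (Σxᵢ² + σ²/τ²).
Σxᵢyᵢ = 1·4 + 3·12 + 3·8 + 3·10 = 94; Σxᵢ² = 28; σ²/τ² = 4/9.
β̂_MAP = 94 / (28 + 4/9) = 94/(256/9) = 423/128 ≈ 3.305.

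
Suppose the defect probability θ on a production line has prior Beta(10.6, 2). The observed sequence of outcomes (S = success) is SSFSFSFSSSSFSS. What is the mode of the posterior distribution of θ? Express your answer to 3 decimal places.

Prior: Beta(10.6, 2).
Data: 10 successes in 14 trials (from the sequence). The binomial likelihood contributes θ^10(1−θ)^4, so the posterior is Beta(10.6+10, 2+4) = Beta(20.6, 6).
For Beta(a, b) with a, b > 1 the mode is (a−1)/(a+b−2) = 19.6/24.6 ≈ 0.797.

θ̂_MAP = 0.797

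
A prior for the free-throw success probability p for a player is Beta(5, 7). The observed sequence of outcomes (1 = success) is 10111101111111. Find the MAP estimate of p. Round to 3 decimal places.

p̂_MAP = 0.667

Prior: Beta(5, 7).
Data: 12 successes in 14 trials (from the sequence). The binomial likelihood contributes p^12(1−p)^2, so the posterior is Beta(5+12, 7+2) = Beta(17, 9).
For Beta(a, b) with a, b > 1 the mode is (a−1)/(a+b−2) = 16/24 ≈ 0.667.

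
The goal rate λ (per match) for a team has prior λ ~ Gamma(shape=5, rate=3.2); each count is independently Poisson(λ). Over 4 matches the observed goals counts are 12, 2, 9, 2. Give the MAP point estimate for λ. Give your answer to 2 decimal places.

λ̂_MAP = 4.03

Σxᵢ = 12+2+9+2 = 25, with n = 4.
Posterior ∝ λ^4e^(−3.2λ) · λ^25e^(−4λ) = λ^29e^(−7.2λ), i.e. Gamma(shape=30, rate=7.2).
The mode of a Gamma(a, b) with a ≥ 1 (shape–rate) is (a−1)/b = 29/7.2 ≈ 4.03.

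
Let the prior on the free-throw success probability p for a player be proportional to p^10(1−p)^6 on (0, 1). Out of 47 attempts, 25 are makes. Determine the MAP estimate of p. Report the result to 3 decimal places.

The prior density ∝ p^10(1−p)^6 is the kernel of Beta(11, 7).
Data: 25 successes in 47 trials. The binomial likelihood contributes p^25(1−p)^22, so the posterior is Beta(11+25, 7+22) = Beta(36, 29).
For Beta(a, b) with a, b > 1 the mode is (a−1)/(a+b−2) = 35/63 ≈ 0.556.

p̂_MAP = 0.556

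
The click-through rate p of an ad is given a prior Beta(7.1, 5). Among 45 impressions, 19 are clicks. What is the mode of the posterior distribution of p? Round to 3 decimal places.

p̂_MAP = 0.456

Prior: Beta(7.1, 5).
Data: 19 successes in 45 trials. The binomial likelihood contributes p^19(1−p)^26, so the posterior is Beta(7.1+19, 5+26) = Beta(26.1, 31).
For Beta(a, b) with a, b > 1 the mode is (a−1)/(a+b−2) = 25.1/55.1 ≈ 0.456.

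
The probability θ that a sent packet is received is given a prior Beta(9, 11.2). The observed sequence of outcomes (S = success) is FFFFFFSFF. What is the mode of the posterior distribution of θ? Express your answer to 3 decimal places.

θ̂_MAP = 0.331

Prior: Beta(9, 11.2).
Data: 1 success in 9 trials (from the sequence). The binomial likelihood contributes θ(1−θ)^8, so the posterior is Beta(9+1, 11.2+8) = Beta(10, 19.2).
For Beta(a, b) with a, b > 1 the mode is (a−1)/(a+b−2) = 9/27.2 ≈ 0.331.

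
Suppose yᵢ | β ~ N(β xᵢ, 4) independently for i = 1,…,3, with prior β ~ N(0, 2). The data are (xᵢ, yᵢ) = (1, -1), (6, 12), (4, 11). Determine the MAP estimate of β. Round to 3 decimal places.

β̂_MAP = 2.091

log p(β | y) = −Σ(yᵢ − βxᵢ)²/(2·4) − β²/(2·2) + const.
Setting the derivative to zero: Σxᵢ(yᵢ − βxᵢ)/4 − β/2 = 0, so β = Σxᵢyᵢ / (Σxᵢ² + σ²/τ²).
Σxᵢyᵢ = 1·(-1) + 6·12 + 4·11 = 115; Σxᵢ² = 53; σ²/τ² = 2.
β̂_MAP = 115 / (53 + 2) = 115/55 ≈ 2.091.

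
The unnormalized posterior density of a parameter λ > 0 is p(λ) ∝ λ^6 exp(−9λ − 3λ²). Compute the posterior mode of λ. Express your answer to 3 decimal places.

λ̂_MAP = 0.500

ℓ'(λ) = 6/λ − 9 − 6λ. Setting this to zero and multiplying by λ: 6λ² + 9λ − 6 = 0.
λ = (−9 + √(9² + 4·6·6)) / (2·6) = (−9 + √225) / 12 = (−9 + 15)/12 = 1/2.
ℓ''(λ) = −6/λ² − 6 < 0, confirming a maximum.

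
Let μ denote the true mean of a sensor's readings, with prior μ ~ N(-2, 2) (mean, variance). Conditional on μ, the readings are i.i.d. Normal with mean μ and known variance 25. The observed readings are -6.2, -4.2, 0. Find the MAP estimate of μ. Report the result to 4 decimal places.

μ̂_MAP = -2.2839

n = 3; x̄ = ((-6.2) + (-4.2) + 0)/3 = -10.4/3 = -52/15 ≈ -3.4667.
For a Normal prior and Normal likelihood with known variance, the posterior is Normal; its mode equals its mean, the precision-weighted average.
Prior precision 1/σ₀² = 1/2 = 0.5; data precision n/σ² = 3/25 = 0.12.
μ̂ = (0.5·(-2) + 0.12·(-52/15)) / (0.5 + 0.12) = (-1.416)/0.62 = -354/155 ≈ -2.2839.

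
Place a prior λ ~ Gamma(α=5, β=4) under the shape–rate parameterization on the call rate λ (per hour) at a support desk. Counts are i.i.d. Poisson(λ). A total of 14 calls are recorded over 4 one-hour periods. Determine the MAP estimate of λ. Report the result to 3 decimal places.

λ̂_MAP = 2.250

Σxᵢ = 14, n = 4.
Posterior ∝ λ^4e^(−4λ) · λ^14e^(−4λ) = λ^18e^(−8λ), i.e. Gamma(shape=19, rate=8).
The mode of a Gamma(a, b) with a ≥ 1 (shape–rate) is (a−1)/b = 18/8 ≈ 2.250.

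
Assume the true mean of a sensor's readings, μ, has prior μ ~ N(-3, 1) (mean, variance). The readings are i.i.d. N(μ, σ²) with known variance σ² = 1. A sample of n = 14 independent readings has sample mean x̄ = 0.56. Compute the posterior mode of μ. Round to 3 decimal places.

μ̂_MAP = 0.323

n = 14, x̄ = 0.56.
For a Normal prior and Normal likelihood with known variance, the posterior is Normal; its mode equals its mean, the precision-weighted average.
Prior precision 1/σ₀² = 1/1 = 1; data precision n/σ² = 14/1 = 14.
μ̂ = (1·(-3) + 14·0.56) / (1 + 14) = 4.84/15 = 121/375 ≈ 0.323.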